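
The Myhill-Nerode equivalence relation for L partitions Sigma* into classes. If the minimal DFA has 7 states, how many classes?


Myhill-Nerode theorem:
Number of equivalence classes = number of states in minimal DFA
Minimal DFA states = 7
Therefore equivalence classes = 7

7


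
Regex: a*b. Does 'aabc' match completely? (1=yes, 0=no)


Pattern: a*b
String: 'aabc'
Pattern requires: zero or more 'a's followed by exactly one 'b'
Found 2 leading 'a's
Remaining: 'bc'
Remaining is not 'b' -> no match
Result: 0

0


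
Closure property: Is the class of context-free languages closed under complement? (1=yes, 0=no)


CFL closure properties:
  Closed under: union, concatenation, Kleene star
  NOT closed under: intersection, complement
Operation 'complement' is in not-closed list -> No (not closed)

0


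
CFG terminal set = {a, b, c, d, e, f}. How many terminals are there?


Terminal symbols: a, b, c, d, e, f
Counting each: a (#1), b (#2), c (#3), d (#4), e (#5), f (#6)
Total = 6

6


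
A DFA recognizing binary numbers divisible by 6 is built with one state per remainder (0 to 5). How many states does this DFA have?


Divisibility by 6 is tracked via the remainder mod 6: 0, 1, ..., 5
The construction assigns one state to each remainder
Number of remainders = 6

6


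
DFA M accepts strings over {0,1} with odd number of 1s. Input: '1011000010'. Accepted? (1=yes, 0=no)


DFA has 2 states: q_even (start, accept=no) and q_odd
Processing string '1011000010' character by character:
  Position 0: read '1', 1-count=1 -> q_odd
  Position 1: read '0', 1-count=1 -> q_odd (no change)
  Position 2: read '1', 1-count=2 -> q_even
  Position 3: read '1', 1-count=3 -> q_odd
  Position 4: read '0', 1-count=3 -> q_odd (no change)
  Position 5: read '0', 1-count=3 -> q_odd (no change)
  Position 6: read '0', 1-count=3 -> q_odd (no change)
  Position 7: read '0', 1-count=3 -> q_odd (no change)
  Position 8: read '1', 1-count=4 -> q_even
  Position 9: read '0', 1-count=4 -> q_even (no change)
Final state: q_even, total 1s = 4 (even); the DFA requires an odd count -> reject

0


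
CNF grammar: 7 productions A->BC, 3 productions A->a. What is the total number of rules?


CNF allows two rule forms:
  A -> BC (binary): 7 rules
  A -> a (terminal): 3 rules
Total = 7 + 3 = 10

10


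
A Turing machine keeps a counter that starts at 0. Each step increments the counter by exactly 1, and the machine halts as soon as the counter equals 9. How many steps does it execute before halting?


Counter starts at 0. Counting sequence:
  Step 1: counter = 1
  Step 2: counter = 2
  Step 3: counter = 3
  Step 4: counter = 4
  Step 5: counter = 5
  Step 6: counter = 6
  ...
  Step 9: counter = 9
Counter reached 9 -> halt
Total steps = 9

9


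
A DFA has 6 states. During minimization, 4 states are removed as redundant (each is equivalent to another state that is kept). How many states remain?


Original DFA: 6 states
Redundant states removed: 4
Minimized states = original - removed
= 6 - 4
= 2

2


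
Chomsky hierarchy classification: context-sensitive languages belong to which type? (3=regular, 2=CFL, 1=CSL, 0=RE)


Chomsky hierarchy levels:
  Type 3: Regular (DFA/NFA/regex)
  Type 2: Context-free (PDA)
  Type 1: Context-sensitive
  Type 0: Recursively enumerable (TM)
'context-sensitive' corresponds to Type 1

1


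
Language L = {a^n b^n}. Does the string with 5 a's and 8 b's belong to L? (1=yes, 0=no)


Language requires equal numbers of a's and b's
PDA pushes for each 'a', pops for each 'b'
Number of a's = 5
Number of b's = 8
5 != 8 -> Reject

0


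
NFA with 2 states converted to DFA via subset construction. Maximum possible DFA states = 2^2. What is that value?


NFA has 2 states
Subset construction: each DFA state = subset of NFA states
Maximum subsets = 2^2
2^2 = 4

4


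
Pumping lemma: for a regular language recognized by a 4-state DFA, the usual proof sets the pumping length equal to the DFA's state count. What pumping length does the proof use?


Pumping lemma for regular languages (standard proof):
Take p = |Q|, the number of DFA states.
Any string of length >= |Q| passes through |Q|+1 states while reading its first |Q| symbols,
so by pigeonhole some state repeats, giving the loop that can be pumped.
Here |Q| = 4
Therefore the proof uses p = 4

4


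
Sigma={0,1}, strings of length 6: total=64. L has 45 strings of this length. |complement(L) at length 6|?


Alphabet: {0,1}
String length: 6
Total strings of length 6 = 2^6 = 64
Strings in L = 45
Complement = total - |L|
= 64 - 45
= 19

19


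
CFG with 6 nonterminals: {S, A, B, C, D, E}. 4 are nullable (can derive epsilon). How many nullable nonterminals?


Nonterminals: {S, A, B, C, D, E}
A nonterminal is nullable if it can derive epsilon
Counting nullable nonterminals: 4
Total nullable = 4

4


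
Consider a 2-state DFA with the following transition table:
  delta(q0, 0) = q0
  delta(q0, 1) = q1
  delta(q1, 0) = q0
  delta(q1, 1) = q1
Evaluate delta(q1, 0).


Looking up transition function:
delta(q1, 0) in the table
Row: q1, Column: 0
Result: q0

q0


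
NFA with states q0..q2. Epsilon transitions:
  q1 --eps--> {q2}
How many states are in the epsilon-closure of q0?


Starting from q0
Initialize closure = {q0}
q0 has no outgoing epsilon transitions -> nothing to add
Final closure: {q0}
Size = 1

1


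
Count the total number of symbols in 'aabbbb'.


String: 'aabbbb'
Counting characters:
  'a' appears 2 time(s)
  'b' appears 4 time(s)
Total length = 2 + 4 = 6

6


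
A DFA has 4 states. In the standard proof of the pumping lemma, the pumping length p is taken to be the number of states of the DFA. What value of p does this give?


Pumping lemma for regular languages (standard proof):
Take p = |Q|, the number of DFA states.
Any string of length >= |Q| passes through |Q|+1 states while reading its first |Q| symbols,
so by pigeonhole some state repeats, giving the loop that can be pumped.
Here |Q| = 4
Therefore the proof uses p = 4

4


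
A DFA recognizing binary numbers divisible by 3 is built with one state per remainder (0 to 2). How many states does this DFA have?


Divisibility by 3 is tracked via the remainder mod 3: 0, 1, ..., 2
The construction assigns one state to each remainder
Number of remainders = 3

3


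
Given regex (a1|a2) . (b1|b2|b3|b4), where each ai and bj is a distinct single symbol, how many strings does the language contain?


First group: 2 alternatives
Second group: 4 alternatives
Concatenation: each choice from group 1 pairs with each from group 2
Total = 2 x 4 = 8

8


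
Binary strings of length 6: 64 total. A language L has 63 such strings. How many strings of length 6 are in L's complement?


Alphabet: {0,1}
String length: 6
Total strings of length 6 = 2^6 = 64
Strings in L = 63
Complement = total - |L|
= 64 - 63
= 1

1


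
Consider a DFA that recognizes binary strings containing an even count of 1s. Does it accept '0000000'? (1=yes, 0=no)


DFA has 2 states: q_even (start, accept=yes) and q_odd
Processing string '0000000' character by character:
  Position 0: read '0', 1-count=0 -> q_even (no change)
  Position 1: read '0', 1-count=0 -> q_even (no change)
  Position 2: read '0', 1-count=0 -> q_even (no change)
  Position 3: read '0', 1-count=0 -> q_even (no change)
  Position 4: read '0', 1-count=0 -> q_even (no change)
  Position 5: read '0', 1-count=0 -> q_even (no change)
  Position 6: read '0', 1-count=0 -> q_even (no change)
Final state: q_even, total 1s = 0 (even); the DFA requires an even count -> accept

1


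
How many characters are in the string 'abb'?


String: 'abb'
Counting characters:
  'a' appears 1 time(s)
  'b' appears 2 time(s)
Total length = 1 + 2 = 3

3


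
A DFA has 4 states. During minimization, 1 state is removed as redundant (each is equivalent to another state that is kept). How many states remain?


Original DFA: 4 states
Redundant states removed: 1
Minimized states = original - removed
= 4 - 1
= 3

3


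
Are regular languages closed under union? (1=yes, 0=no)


Regular languages are closed under:
- Union (DFA product construction)
- Intersection (DFA product construction)
- Complement (swap accept/reject states)
- Concatenation (NFA construction)
- Kleene star (NFA construction)
union is in this list
Therefore: closed

1


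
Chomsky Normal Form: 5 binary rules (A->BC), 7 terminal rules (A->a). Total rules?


CNF allows two rule forms:
  A -> BC (binary): 5 rules
  A -> a (terminal): 7 rules
Total = 5 + 7 = 12

12


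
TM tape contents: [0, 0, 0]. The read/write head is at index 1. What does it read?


Tape: [0, 0, 0]
Positions: 0 1 2
Values:    0 0 0
Head at position 1
tape[1] = 0

0


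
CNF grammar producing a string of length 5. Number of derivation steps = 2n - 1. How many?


Chomsky Normal Form derivation:
String length n = 5
Each step either:
  - Splits a nonterminal into two (n-1 such steps)
  - Converts a nonterminal to terminal (n such steps)
Total = (n-1) + n = 2n - 1
= 2(5) - 1
= 10 - 1
= 9

9


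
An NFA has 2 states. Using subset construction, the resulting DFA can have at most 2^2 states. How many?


NFA has 2 states
Subset construction: each DFA state = subset of NFA states
Maximum subsets = 2^2
2^2 = 4

4


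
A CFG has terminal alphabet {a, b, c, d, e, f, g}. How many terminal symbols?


Terminal symbols: a, b, c, d, e, f, g
Counting each: a (#1), b (#2), c (#3), d (#4), e (#5), f (#6), g (#7)
Total = 7

7


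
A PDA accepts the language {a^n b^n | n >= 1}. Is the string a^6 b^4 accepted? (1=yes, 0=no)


Language requires equal numbers of a's and b's
PDA pushes for each 'a', pops for each 'b'
Number of a's = 6
Number of b's = 4
6 != 4 -> Reject

0


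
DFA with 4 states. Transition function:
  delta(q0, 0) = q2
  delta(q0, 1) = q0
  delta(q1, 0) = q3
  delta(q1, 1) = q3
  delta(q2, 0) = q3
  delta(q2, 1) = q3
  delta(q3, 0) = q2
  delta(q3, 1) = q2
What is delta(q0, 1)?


Looking up transition function:
delta(q0, 1) in the table
Row: q0, Column: 1
Result: q0

q0


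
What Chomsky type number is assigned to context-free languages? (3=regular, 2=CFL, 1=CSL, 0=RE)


Chomsky hierarchy levels:
  Type 3: Regular (DFA/NFA/regex)
  Type 2: Context-free (PDA)
  Type 1: Context-sensitive
  Type 0: Recursively enumerable (TM)
'context-free' corresponds to Type 2

2


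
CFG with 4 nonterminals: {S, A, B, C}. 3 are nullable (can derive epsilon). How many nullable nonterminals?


Nonterminals: {S, A, B, C}
A nonterminal is nullable if it can derive epsilon
Counting nullable nonterminals: 3
Total nullable = 3

3


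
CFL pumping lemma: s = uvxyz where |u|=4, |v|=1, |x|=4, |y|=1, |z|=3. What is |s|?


|s| = |u| + |v| + |x| + |y| + |z|
= 4 + 1 + 4 + 1 + 3
= 5 + 4 + 4
= 9 + 4
= 13

13


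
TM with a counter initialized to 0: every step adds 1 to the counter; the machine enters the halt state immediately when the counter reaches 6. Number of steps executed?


Counter starts at 0. Counting sequence:
  Step 1: counter = 1
  Step 2: counter = 2
  Step 3: counter = 3
  Step 4: counter = 4
  Step 5: counter = 5
  Step 6: counter = 6
Counter reached 6 -> halt
Total steps = 6

6


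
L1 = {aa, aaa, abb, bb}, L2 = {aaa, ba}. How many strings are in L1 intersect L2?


L1 = {aa, aaa, abb, bb}
L2 = {aaa, ba}
Checking each string in L1 against L2:
  'aa': in L2? No
  'aaa': in L2? Yes
  'abb': in L2? No
  'bb': in L2? No
Intersection = {aaa}
|L1 ∩ L2| = 1

1


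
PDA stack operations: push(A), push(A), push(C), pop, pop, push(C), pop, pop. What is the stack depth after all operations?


Tracing stack operations:
  push(A) -> stack = [A], depth=1
  push(A) -> stack = [A,A], depth=2
  push(C) -> stack = [A,A,C], depth=3
  pop -> removed C, stack = [A,A], depth=2
  pop -> removed A, stack = [A], depth=1
  push(C) -> stack = [A,C], depth=2
  pop -> removed C, stack = [A], depth=1
  pop -> removed A, stack = [], depth=0
Final depth = 0

0


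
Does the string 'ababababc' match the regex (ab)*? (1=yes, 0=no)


Pattern: (ab)*
String: 'ababababc'
Pattern requires: zero or more repetitions of 'ab'
Length 9 is odd -> cannot be (ab)* -> no match
Result: 0

0


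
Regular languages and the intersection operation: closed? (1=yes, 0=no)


Regular languages are closed under all standard operations:
- Union: Yes (product construction)
- Intersection: Yes (product construction)
- Complement: Yes (swap accept/reject)
- Concatenation: Yes (NFA construction)
Operation: intersection -> Closed

1


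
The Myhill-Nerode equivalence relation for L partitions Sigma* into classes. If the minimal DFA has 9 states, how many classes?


Myhill-Nerode theorem:
Number of equivalence classes = number of states in minimal DFA
Minimal DFA states = 9
Therefore equivalence classes = 9

9


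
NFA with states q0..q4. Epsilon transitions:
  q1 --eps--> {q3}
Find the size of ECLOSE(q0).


Starting from q0
Initialize closure = {q0}
q0 has no outgoing epsilon transitions -> nothing to add
Final closure: {q0}
Size = 1

1


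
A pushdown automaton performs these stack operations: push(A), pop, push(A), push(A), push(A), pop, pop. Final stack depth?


Tracing stack operations:
  push(A) -> stack = [A], depth=1
  pop -> removed A, stack = [], depth=0
  push(A) -> stack = [A], depth=1
  push(A) -> stack = [A,A], depth=2
  push(A) -> stack = [A,A,A], depth=3
  pop -> removed A, stack = [A,A], depth=2
  pop -> removed A, stack = [A], depth=1
Final depth = 1

1


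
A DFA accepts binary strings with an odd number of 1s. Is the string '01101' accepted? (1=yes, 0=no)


DFA has 2 states: q_even (start, accept=no) and q_odd
Processing string '01101' character by character:
  Position 0: read '0', 1-count=0 -> q_even (no change)
  Position 1: read '1', 1-count=1 -> q_odd
  Position 2: read '1', 1-count=2 -> q_even
  Position 3: read '0', 1-count=2 -> q_even (no change)
  Position 4: read '1', 1-count=3 -> q_odd
Final state: q_odd, total 1s = 3 (odd); the DFA requires an odd count -> accept

1


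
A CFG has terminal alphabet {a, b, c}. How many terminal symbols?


Terminal symbols: a, b, c
Counting each: a (#1), b (#2), c (#3)
Total = 3

3


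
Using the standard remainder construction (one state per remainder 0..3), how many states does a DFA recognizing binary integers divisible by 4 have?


Divisibility by 4 is tracked via the remainder mod 4: 0, 1, ..., 3
The construction assigns one state to each remainder
Number of remainders = 4

4


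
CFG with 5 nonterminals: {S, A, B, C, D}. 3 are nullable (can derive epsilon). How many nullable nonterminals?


Nonterminals: {S, A, B, C, D}
A nonterminal is nullable if it can derive epsilon
Counting nullable nonterminals: 3
Total nullable = 3

3


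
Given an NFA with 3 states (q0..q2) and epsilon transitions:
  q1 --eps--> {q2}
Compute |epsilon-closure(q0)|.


Starting from q0
Initialize closure = {q0}
q0 has no outgoing epsilon transitions -> nothing to add
Final closure: {q0}
Size = 1

1


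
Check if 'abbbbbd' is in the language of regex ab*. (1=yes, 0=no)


Pattern: ab*
String: 'abbbbbd'
Pattern requires: exactly one 'a' followed by zero or more 'b's
First char is 'a' -> OK
Rest 'bbbbbd': all b's? No
Result: 0

0


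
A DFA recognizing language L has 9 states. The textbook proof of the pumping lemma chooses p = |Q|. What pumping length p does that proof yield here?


Pumping lemma for regular languages (standard proof):
Take p = |Q|, the number of DFA states.
Any string of length >= |Q| passes through |Q|+1 states while reading its first |Q| symbols,
so by pigeonhole some state repeats, giving the loop that can be pumped.
Here |Q| = 9
Therefore the proof uses p = 9

9


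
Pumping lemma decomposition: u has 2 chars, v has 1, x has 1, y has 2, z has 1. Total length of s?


|s| = |u| + |v| + |x| + |y| + |z|
= 2 + 1 + 1 + 2 + 1
= 3 + 1 + 3
= 4 + 3
= 7

7


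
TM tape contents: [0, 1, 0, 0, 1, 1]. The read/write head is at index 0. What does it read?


Tape: [0, 1, 0, 0, 1, 1]
Positions: 0 1 2 3 4 5
Values:    0 1 0 0 1 1
Head at position 0
tape[0] = 0

0


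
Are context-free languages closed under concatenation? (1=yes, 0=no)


CFL closure properties:
  Closed under: union, concatenation, Kleene star
  NOT closed under: intersection, complement
Operation 'concatenation' is in closed list -> Yes (closed)

1


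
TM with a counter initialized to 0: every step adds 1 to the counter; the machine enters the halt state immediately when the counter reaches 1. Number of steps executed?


Counter starts at 0. Counting sequence:
  Step 1: counter = 1
Counter reached 1 -> halt
Total steps = 1

1


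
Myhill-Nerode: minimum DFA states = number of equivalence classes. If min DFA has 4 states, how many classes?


Myhill-Nerode theorem:
Number of equivalence classes = number of states in minimal DFA
Minimal DFA states = 4
Therefore equivalence classes = 4

4


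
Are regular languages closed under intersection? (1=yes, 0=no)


Regular languages are closed under:
- Union (DFA product construction)
- Intersection (DFA product construction)
- Complement (swap accept/reject states)
- Concatenation (NFA construction)
- Kleene star (NFA construction)
intersection is in this list
Therefore: closed

1


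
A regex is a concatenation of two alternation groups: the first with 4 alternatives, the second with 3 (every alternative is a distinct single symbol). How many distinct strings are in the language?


First group: 4 alternatives
Second group: 3 alternatives
Concatenation: each choice from group 1 pairs with each from group 2
Total = 4 x 3 = 12

12


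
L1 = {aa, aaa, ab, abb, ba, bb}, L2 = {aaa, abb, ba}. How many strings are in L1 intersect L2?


L1 = {aa, aaa, ab, abb, ba, bb}
L2 = {aaa, abb, ba}
Checking each string in L1 against L2:
  'aa': in L2? No
  'aaa': in L2? Yes
  'ab': in L2? No
  'abb': in L2? Yes
  'ba': in L2? Yes
  'bb': in L2? No
Intersection = {aaa, abb, ba}
|L1 ∩ L2| = 3

3


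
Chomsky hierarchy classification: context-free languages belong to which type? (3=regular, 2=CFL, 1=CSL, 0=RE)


Chomsky hierarchy levels:
  Type 3: Regular (DFA/NFA/regex)
  Type 2: Context-free (PDA)
  Type 1: Context-sensitive
  Type 0: Recursively enumerable (TM)
'context-free' corresponds to Type 2

2


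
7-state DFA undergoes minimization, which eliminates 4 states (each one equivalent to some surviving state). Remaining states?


Original DFA: 7 states
Redundant states removed: 4
Minimized states = original - removed
= 7 - 4
= 3

3


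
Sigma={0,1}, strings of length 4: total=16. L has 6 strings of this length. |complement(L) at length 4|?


Alphabet: {0,1}
String length: 4
Total strings of length 4 = 2^4 = 16
Strings in L = 6
Complement = total - |L|
= 16 - 6
= 10

10


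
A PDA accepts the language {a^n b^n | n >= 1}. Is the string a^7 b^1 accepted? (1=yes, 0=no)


Language requires equal numbers of a's and b's
PDA pushes for each 'a', pops for each 'b'
Number of a's = 7
Number of b's = 1
7 != 1 -> Reject

0


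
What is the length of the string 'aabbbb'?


String: 'aabbbb'
Counting characters:
  'a' appears 2 time(s)
  'b' appears 4 time(s)
Total length = 2 + 4 = 6

6


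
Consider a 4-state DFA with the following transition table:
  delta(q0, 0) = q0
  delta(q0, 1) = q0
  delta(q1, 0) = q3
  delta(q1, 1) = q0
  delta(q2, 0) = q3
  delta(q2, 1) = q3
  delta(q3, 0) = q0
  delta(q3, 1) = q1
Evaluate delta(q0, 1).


Looking up transition function:
delta(q0, 1) in the table
Row: q0, Column: 1
Result: q0

q0


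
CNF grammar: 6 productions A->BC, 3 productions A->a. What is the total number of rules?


CNF allows two rule forms:
  A -> BC (binary): 6 rules
  A -> a (terminal): 3 rules
Total = 6 + 3 = 9

9


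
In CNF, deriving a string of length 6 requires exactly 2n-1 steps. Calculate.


Chomsky Normal Form derivation:
String length n = 6
Each step either:
  - Splits a nonterminal into two (n-1 such steps)
  - Converts a nonterminal to terminal (n such steps)
Total = (n-1) + n = 2n - 1
= 2(6) - 1
= 12 - 1
= 11

11


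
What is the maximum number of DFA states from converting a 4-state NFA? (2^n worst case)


NFA has 4 states
Subset construction: each DFA state = subset of NFA states
Maximum subsets = 2^4
2^4 = 16

16


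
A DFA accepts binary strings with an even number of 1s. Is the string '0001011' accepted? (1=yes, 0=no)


DFA has 2 states: q_even (start, accept=yes) and q_odd
Processing string '0001011' character by character:
  Position 0: read '0', 1-count=0 -> q_even (no change)
  Position 1: read '0', 1-count=0 -> q_even (no change)
  Position 2: read '0', 1-count=0 -> q_even (no change)
  Position 3: read '1', 1-count=1 -> q_odd
  Position 4: read '0', 1-count=1 -> q_odd (no change)
  Position 5: read '1', 1-count=2 -> q_even
  Position 6: read '1', 1-count=3 -> q_odd
Final state: q_odd, total 1s = 3 (odd); the DFA requires an even count -> reject

0


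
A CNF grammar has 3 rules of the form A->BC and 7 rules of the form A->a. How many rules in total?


CNF allows two rule forms:
  A -> BC (binary): 3 rules
  A -> a (terminal): 7 rules
Total = 3 + 7 = 10

10


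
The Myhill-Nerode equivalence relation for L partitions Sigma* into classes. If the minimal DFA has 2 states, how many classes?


Myhill-Nerode theorem:
Number of equivalence classes = number of states in minimal DFA
Minimal DFA states = 2
Therefore equivalence classes = 2

2


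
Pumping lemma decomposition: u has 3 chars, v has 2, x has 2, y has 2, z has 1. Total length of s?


|s| = |u| + |v| + |x| + |y| + |z|
= 3 + 2 + 2 + 2 + 1
= 5 + 2 + 3
= 7 + 3
= 10

10


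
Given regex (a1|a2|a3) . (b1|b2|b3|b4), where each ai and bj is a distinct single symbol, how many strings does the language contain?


First group: 3 alternatives
Second group: 4 alternatives
Concatenation: each choice from group 1 pairs with each from group 2
Total = 3 x 4 = 12

12


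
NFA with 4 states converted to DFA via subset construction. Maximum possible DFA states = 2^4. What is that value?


NFA has 4 states
Subset construction: each DFA state = subset of NFA states
Maximum subsets = 2^4
2^4 = 16

16


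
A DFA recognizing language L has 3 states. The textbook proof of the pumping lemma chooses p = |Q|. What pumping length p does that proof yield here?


Pumping lemma for regular languages (standard proof):
Take p = |Q|, the number of DFA states.
Any string of length >= |Q| passes through |Q|+1 states while reading its first |Q| symbols,
so by pigeonhole some state repeats, giving the loop that can be pumped.
Here |Q| = 3
Therefore the proof uses p = 3

3


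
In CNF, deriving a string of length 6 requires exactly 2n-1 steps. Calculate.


Chomsky Normal Form derivation:
String length n = 6
Each step either:
  - Splits a nonterminal into two (n-1 such steps)
  - Converts a nonterminal to terminal (n such steps)
Total = (n-1) + n = 2n - 1
= 2(6) - 1
= 12 - 1
= 11

11


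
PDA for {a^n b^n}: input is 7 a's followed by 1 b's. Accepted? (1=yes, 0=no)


Language requires equal numbers of a's and b's
PDA pushes for each 'a', pops for each 'b'
Number of a's = 7
Number of b's = 1
7 != 1 -> Reject

0


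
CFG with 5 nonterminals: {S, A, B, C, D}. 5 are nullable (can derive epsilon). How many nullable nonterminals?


Nonterminals: {S, A, B, C, D}
A nonterminal is nullable if it can derive epsilon
Counting nullable nonterminals: 5
Total nullable = 5

5


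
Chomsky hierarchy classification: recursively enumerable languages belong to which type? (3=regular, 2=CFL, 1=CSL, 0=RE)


Chomsky hierarchy levels:
  Type 3: Regular (DFA/NFA/regex)
  Type 2: Context-free (PDA)
  Type 1: Context-sensitive
  Type 0: Recursively enumerable (TM)
'recursively enumerable' corresponds to Type 0

0


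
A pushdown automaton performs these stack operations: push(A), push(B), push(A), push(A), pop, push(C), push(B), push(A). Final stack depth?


Tracing stack operations:
  push(A) -> stack = [A], depth=1
  push(B) -> stack = [A,B], depth=2
  push(A) -> stack = [A,B,A], depth=3
  push(A) -> stack = [A,B,A,A], depth=4
  pop -> removed A, stack = [A,B,A], depth=3
  push(C) -> stack = [A,B,A,C], depth=4
  push(B) -> stack = [A,B,A,C,B], depth=5
  push(A) -> stack = [A,B,A,C,B,A], depth=6
Final depth = 6

6


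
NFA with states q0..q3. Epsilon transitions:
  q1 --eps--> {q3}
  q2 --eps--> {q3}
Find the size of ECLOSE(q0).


Starting from q0
Initialize closure = {q0}
q0 has no outgoing epsilon transitions -> nothing to add
Final closure: {q0}
Size = 1

1


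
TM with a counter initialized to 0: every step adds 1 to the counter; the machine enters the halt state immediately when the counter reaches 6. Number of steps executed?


Counter starts at 0. Counting sequence:
  Step 1: counter = 1
  Step 2: counter = 2
  Step 3: counter = 3
  Step 4: counter = 4
  Step 5: counter = 5
  Step 6: counter = 6
Counter reached 6 -> halt
Total steps = 6

6


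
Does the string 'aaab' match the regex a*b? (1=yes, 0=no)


Pattern: a*b
String: 'aaab'
Pattern requires: zero or more 'a's followed by exactly one 'b'
Found 3 leading 'a's
Remaining: 'b'
Remaining is exactly 'b' -> match
Result: 1

1


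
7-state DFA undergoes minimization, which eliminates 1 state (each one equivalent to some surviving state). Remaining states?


Original DFA: 7 states
Redundant states removed: 1
Minimized states = original - removed
= 7 - 1
= 6

6


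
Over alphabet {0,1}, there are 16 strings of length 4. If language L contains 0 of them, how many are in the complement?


Alphabet: {0,1}
String length: 4
Total strings of length 4 = 2^4 = 16
Strings in L = 0
Complement = total - |L|
= 16 - 0
= 16

16


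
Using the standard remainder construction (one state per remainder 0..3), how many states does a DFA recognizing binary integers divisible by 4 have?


Divisibility by 4 is tracked via the remainder mod 4: 0, 1, ..., 3
The construction assigns one state to each remainder
Number of remainders = 4

4


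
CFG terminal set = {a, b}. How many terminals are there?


Terminal symbols: a, b
Counting each: a (#1), b (#2)
Total = 2

2


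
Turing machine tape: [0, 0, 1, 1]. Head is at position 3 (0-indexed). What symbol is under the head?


Tape: [0, 0, 1, 1]
Positions: 0 1 2 3
Values:    0 0 1 1
Head at position 3
tape[3] = 1

1


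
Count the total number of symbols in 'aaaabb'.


String: 'aaaabb'
Counting characters:
  'a' appears 4 time(s)
  'b' appears 2 time(s)
Total length = 4 + 2 = 6

6


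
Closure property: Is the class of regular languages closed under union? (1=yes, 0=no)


Regular languages are closed under all standard operations:
- Union: Yes (product construction)
- Intersection: Yes (product construction)
- Complement: Yes (swap accept/reject)
- Concatenation: Yes (NFA construction)
Operation: union -> Closed

1


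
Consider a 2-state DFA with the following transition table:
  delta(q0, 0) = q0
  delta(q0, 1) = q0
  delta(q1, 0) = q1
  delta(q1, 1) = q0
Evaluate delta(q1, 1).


Looking up transition function:
delta(q1, 1) in the table
Row: q1, Column: 1
Result: q0

q0


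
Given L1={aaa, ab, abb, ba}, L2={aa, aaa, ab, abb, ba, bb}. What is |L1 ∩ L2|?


L1 = {aaa, ab, abb, ba}
L2 = {aa, aaa, ab, abb, ba, bb}
Checking each string in L1 against L2:
  'aaa': in L2? Yes
  'ab': in L2? Yes
  'abb': in L2? Yes
  'ba': in L2? Yes
Intersection = {aaa, ab, abb, ba}
|L1 ∩ L2| = 4

4


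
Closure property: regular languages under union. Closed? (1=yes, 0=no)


Regular languages are closed under:
- Union (DFA product construction)
- Intersection (DFA product construction)
- Complement (swap accept/reject states)
- Concatenation (NFA construction)
- Kleene star (NFA construction)
union is in this list
Therefore: closed

1


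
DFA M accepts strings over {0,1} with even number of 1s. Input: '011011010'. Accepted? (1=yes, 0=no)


DFA has 2 states: q_even (start, accept=yes) and q_odd
Processing string '011011010' character by character:
  Position 0: read '0', 1-count=0 -> q_even (no change)
  Position 1: read '1', 1-count=1 -> q_odd
  Position 2: read '1', 1-count=2 -> q_even
  Position 3: read '0', 1-count=2 -> q_even (no change)
  Position 4: read '1', 1-count=3 -> q_odd
  Position 5: read '1', 1-count=4 -> q_even
  Position 6: read '0', 1-count=4 -> q_even (no change)
  Position 7: read '1', 1-count=5 -> q_odd
  Position 8: read '0', 1-count=5 -> q_odd (no change)
Final state: q_odd, total 1s = 5 (odd); the DFA requires an even count -> reject

0


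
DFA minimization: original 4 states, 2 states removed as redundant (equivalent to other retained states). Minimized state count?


Original DFA: 4 states
Redundant states removed: 2
Minimized states = original - removed
= 4 - 2
= 2

2


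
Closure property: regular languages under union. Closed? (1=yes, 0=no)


Regular languages are closed under:
- Union (DFA product construction)
- Intersection (DFA product construction)
- Complement (swap accept/reject states)
- Concatenation (NFA construction)
- Kleene star (NFA construction)
union is in this list
Therefore: closed

1


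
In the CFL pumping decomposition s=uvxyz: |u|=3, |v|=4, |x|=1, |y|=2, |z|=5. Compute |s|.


|s| = |u| + |v| + |x| + |y| + |z|
= 3 + 4 + 1 + 2 + 5
= 7 + 1 + 7
= 8 + 7
= 15

15


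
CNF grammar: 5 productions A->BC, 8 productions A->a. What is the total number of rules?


CNF allows two rule forms:
  A -> BC (binary): 5 rules
  A -> a (terminal): 8 rules
Total = 5 + 8 = 13

13


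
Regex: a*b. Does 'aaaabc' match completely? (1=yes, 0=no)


Pattern: a*b
String: 'aaaabc'
Pattern requires: zero or more 'a's followed by exactly one 'b'
Found 4 leading 'a's
Remaining: 'bc'
Remaining is not 'b' -> no match
Result: 0

0


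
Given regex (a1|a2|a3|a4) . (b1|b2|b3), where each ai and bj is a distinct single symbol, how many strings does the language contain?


First group: 4 alternatives
Second group: 3 alternatives
Concatenation: each choice from group 1 pairs with each from group 2
Total = 4 x 3 = 12

12


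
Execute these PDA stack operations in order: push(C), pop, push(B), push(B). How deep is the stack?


Tracing stack operations:
  push(C) -> stack = [C], depth=1
  pop -> removed C, stack = [], depth=0
  push(B) -> stack = [B], depth=1
  push(B) -> stack = [B,B], depth=2
Final depth = 2

2


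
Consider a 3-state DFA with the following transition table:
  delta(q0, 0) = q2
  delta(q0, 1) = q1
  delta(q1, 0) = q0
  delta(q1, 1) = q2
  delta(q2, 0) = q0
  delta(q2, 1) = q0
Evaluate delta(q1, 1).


Looking up transition function:
delta(q1, 1) in the table
Row: q1, Column: 1
Result: q2

q2


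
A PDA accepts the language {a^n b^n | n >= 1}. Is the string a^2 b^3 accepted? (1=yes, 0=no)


Language requires equal numbers of a's and b's
PDA pushes for each 'a', pops for each 'b'
Number of a's = 2
Number of b's = 3
2 != 3 -> Reject

0


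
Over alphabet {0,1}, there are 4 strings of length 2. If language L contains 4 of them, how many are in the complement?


Alphabet: {0,1}
String length: 2
Total strings of length 2 = 2^2 = 4
Strings in L = 4
Complement = total - |L|
= 4 - 4
= 0

0


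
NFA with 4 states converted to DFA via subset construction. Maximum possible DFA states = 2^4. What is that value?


NFA has 4 states
Subset construction: each DFA state = subset of NFA states
Maximum subsets = 2^4
2^4 = 16

16


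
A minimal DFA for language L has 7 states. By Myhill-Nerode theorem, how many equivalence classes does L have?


Myhill-Nerode theorem:
Number of equivalence classes = number of states in minimal DFA
Minimal DFA states = 7
Therefore equivalence classes = 7

7


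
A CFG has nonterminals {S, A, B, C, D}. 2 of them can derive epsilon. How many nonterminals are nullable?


Nonterminals: {S, A, B, C, D}
A nonterminal is nullable if it can derive epsilon
Counting nullable nonterminals: 2
Total nullable = 2

2


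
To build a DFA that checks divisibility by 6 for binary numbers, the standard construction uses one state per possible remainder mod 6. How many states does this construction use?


Divisibility by 6 is tracked via the remainder mod 6: 0, 1, ..., 5
The construction assigns one state to each remainder
Number of remainders = 6

6


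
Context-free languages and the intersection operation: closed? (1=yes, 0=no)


CFL closure properties:
  Closed under: union, concatenation, Kleene star
  NOT closed under: intersection, complement
Operation 'intersection' is in not-closed list -> No (not closed)

0


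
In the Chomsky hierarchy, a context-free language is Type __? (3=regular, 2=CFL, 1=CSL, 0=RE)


Chomsky hierarchy levels:
  Type 3: Regular (DFA/NFA/regex)
  Type 2: Context-free (PDA)
  Type 1: Context-sensitive
  Type 0: Recursively enumerable (TM)
'context-free' corresponds to Type 2

2


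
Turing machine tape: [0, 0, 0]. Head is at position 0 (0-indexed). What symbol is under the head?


Tape: [0, 0, 0]
Positions: 0 1 2
Values:    0 0 0
Head at position 0
tape[0] = 0

0


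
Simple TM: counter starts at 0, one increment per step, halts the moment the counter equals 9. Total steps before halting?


Counter starts at 0. Counting sequence:
  Step 1: counter = 1
  Step 2: counter = 2
  Step 3: counter = 3
  Step 4: counter = 4
  Step 5: counter = 5
  Step 6: counter = 6
  ...
  Step 9: counter = 9
Counter reached 9 -> halt
Total steps = 9

9


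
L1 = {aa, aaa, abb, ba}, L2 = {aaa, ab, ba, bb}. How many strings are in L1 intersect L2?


L1 = {aa, aaa, abb, ba}
L2 = {aaa, ab, ba, bb}
Checking each string in L1 against L2:
  'aa': in L2? No
  'aaa': in L2? Yes
  'abb': in L2? No
  'ba': in L2? Yes
Intersection = {aaa, ba}
|L1 ∩ L2| = 2

2


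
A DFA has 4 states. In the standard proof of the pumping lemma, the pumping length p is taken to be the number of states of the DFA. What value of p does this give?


Pumping lemma for regular languages (standard proof):
Take p = |Q|, the number of DFA states.
Any string of length >= |Q| passes through |Q|+1 states while reading its first |Q| symbols,
so by pigeonhole some state repeats, giving the loop that can be pumped.
Here |Q| = 4
Therefore the proof uses p = 4

4


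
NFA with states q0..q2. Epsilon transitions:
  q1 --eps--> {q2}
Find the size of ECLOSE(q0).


Starting from q0
Initialize closure = {q0}
q0 has no outgoing epsilon transitions -> nothing to add
Final closure: {q0}
Size = 1

1


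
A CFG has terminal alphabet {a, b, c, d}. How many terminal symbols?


Terminal symbols: a, b, c, d
Counting each: a (#1), b (#2), c (#3), d (#4)
Total = 4

4


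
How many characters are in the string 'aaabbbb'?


String: 'aaabbbb'
Counting characters:
  'a' appears 3 time(s)
  'b' appears 4 time(s)
Total length = 3 + 4 = 7

7


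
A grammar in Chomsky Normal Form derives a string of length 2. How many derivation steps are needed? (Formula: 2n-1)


Chomsky Normal Form derivation:
String length n = 2
Each step either:
  - Splits a nonterminal into two (n-1 such steps)
  - Converts a nonterminal to terminal (n such steps)
Total = (n-1) + n = 2n - 1
= 2(2) - 1
= 4 - 1
= 3

3


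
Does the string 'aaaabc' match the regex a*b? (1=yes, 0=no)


Pattern: a*b
String: 'aaaabc'
Pattern requires: zero or more 'a's followed by exactly one 'b'
Found 4 leading 'a's
Remaining: 'bc'
Remaining is not 'b' -> no match
Result: 0

0


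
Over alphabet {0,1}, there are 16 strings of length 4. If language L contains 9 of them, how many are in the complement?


Alphabet: {0,1}
String length: 4
Total strings of length 4 = 2^4 = 16
Strings in L = 9
Complement = total - |L|
= 16 - 9
= 7

7


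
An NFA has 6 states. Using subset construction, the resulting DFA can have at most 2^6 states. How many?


NFA has 6 states
Subset construction: each DFA state = subset of NFA states
Maximum subsets = 2^6
2^6 = 64

64


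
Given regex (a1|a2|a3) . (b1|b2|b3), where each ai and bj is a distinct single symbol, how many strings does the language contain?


First group: 3 alternatives
Second group: 3 alternatives
Concatenation: each choice from group 1 pairs with each from group 2
Total = 3 x 3 = 9

9


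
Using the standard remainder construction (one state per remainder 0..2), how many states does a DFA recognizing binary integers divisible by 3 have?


Divisibility by 3 is tracked via the remainder mod 3: 0, 1, ..., 2
The construction assigns one state to each remainder
Number of remainders = 3

3


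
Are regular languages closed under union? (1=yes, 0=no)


Regular languages are closed under all standard operations:
- Union: Yes (product construction)
- Intersection: Yes (product construction)
- Complement: Yes (swap accept/reject)
- Concatenation: Yes (NFA construction)
Operation: union -> Closed

1


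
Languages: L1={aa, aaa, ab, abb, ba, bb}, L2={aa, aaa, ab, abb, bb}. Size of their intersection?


L1 = {aa, aaa, ab, abb, ba, bb}
L2 = {aa, aaa, ab, abb, bb}
Checking each string in L1 against L2:
  'aa': in L2? Yes
  'aaa': in L2? Yes
  'ab': in L2? Yes
  'abb': in L2? Yes
  'ba': in L2? No
  'bb': in L2? Yes
Intersection = {aa, aaa, ab, abb, bb}
|L1 ∩ L2| = 5

5


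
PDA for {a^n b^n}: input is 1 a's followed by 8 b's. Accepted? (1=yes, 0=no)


Language requires equal numbers of a's and b's
PDA pushes for each 'a', pops for each 'b'
Number of a's = 1
Number of b's = 8
1 != 8 -> Reject

0


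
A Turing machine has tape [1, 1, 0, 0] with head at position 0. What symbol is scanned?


Tape: [1, 1, 0, 0]
Positions: 0 1 2 3
Values:    1 1 0 0
Head at position 0
tape[0] = 1

1


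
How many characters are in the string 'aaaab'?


String: 'aaaab'
Counting characters:
  'a' appears 4 time(s)
  'b' appears 1 time(s)
Total length = 4 + 1 = 5

5


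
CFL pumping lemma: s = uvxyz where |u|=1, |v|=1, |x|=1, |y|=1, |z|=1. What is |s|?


|s| = |u| + |v| + |x| + |y| + |z|
= 1 + 1 + 1 + 1 + 1
= 2 + 1 + 2
= 3 + 2
= 5

5


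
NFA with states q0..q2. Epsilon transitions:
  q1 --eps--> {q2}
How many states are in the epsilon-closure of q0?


Starting from q0
Initialize closure = {q0}
q0 has no outgoing epsilon transitions -> nothing to add
Final closure: {q0}
Size = 1

1


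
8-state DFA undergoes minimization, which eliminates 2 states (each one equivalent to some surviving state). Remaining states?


Original DFA: 8 states
Redundant states removed: 2
Minimized states = original - removed
= 8 - 2
= 6

6


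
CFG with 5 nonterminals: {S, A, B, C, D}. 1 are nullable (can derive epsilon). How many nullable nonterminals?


Nonterminals: {S, A, B, C, D}
A nonterminal is nullable if it can derive epsilon
Counting nullable nonterminals: 1
Total nullable = 1

1


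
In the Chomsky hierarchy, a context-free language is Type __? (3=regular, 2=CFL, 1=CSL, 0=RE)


Chomsky hierarchy levels:
  Type 3: Regular (DFA/NFA/regex)
  Type 2: Context-free (PDA)
  Type 1: Context-sensitive
  Type 0: Recursively enumerable (TM)
'context-free' corresponds to Type 2

2


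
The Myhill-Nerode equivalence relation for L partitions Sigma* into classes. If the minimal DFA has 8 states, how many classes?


Myhill-Nerode theorem:
Number of equivalence classes = number of states in minimal DFA
Minimal DFA states = 8
Therefore equivalence classes = 8

8


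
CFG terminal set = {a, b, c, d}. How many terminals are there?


Terminal symbols: a, b, c, d
Counting each: a (#1), b (#2), c (#3), d (#4)
Total = 4

4


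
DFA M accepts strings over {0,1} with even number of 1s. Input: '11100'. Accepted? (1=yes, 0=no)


DFA has 2 states: q_even (start, accept=yes) and q_odd
Processing string '11100' character by character:
  Position 0: read '1', 1-count=1 -> q_odd
  Position 1: read '1', 1-count=2 -> q_even
  Position 2: read '1', 1-count=3 -> q_odd
  Position 3: read '0', 1-count=3 -> q_odd (no change)
  Position 4: read '0', 1-count=3 -> q_odd (no change)
Final state: q_odd, total 1s = 3 (odd); the DFA requires an even count -> reject

0
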